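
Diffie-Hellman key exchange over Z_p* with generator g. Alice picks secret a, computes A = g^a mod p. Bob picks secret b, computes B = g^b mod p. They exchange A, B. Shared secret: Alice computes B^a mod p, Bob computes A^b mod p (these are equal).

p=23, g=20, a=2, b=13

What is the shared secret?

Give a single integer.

Answer: 12

Derivation:
A = 20^2 mod 23  (bits of 2 = 10)
  bit 0 = 1: r = r^2 * 20 mod 23 = 1^2 * 20 = 1*20 = 20
  bit 1 = 0: r = r^2 mod 23 = 20^2 = 9
  -> A = 9
B = 20^13 mod 23  (bits of 13 = 1101)
  bit 0 = 1: r = r^2 * 20 mod 23 = 1^2 * 20 = 1*20 = 20
  bit 1 = 1: r = r^2 * 20 mod 23 = 20^2 * 20 = 9*20 = 19
  bit 2 = 0: r = r^2 mod 23 = 19^2 = 16
  bit 3 = 1: r = r^2 * 20 mod 23 = 16^2 * 20 = 3*20 = 14
  -> B = 14
s = B^a = 14^2 mod 23  (bits of 2 = 10)
  bit 0 = 1: r = r^2 * 14 mod 23 = 1^2 * 14 = 1*14 = 14
  bit 1 = 0: r = r^2 mod 23 = 14^2 = 12
  -> s = B^a = 12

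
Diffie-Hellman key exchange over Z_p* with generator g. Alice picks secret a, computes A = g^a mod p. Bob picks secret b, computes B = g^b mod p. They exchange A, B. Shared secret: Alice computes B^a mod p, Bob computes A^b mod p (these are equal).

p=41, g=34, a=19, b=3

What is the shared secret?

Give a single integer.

A = 34^19 mod 41  (bits of 19 = 10011)
  bit 0 = 1: r = r^2 * 34 mod 41 = 1^2 * 34 = 1*34 = 34
  bit 1 = 0: r = r^2 mod 41 = 34^2 = 8
  bit 2 = 0: r = r^2 mod 41 = 8^2 = 23
  bit 3 = 1: r = r^2 * 34 mod 41 = 23^2 * 34 = 37*34 = 28
  bit 4 = 1: r = r^2 * 34 mod 41 = 28^2 * 34 = 5*34 = 6
  -> A = 6
B = 34^3 mod 41  (bits of 3 = 11)
  bit 0 = 1: r = r^2 * 34 mod 41 = 1^2 * 34 = 1*34 = 34
  bit 1 = 1: r = r^2 * 34 mod 41 = 34^2 * 34 = 8*34 = 26
  -> B = 26
s = B^a = 26^19 mod 41  (bits of 19 = 10011)
  bit 0 = 1: r = r^2 * 26 mod 41 = 1^2 * 26 = 1*26 = 26
  bit 1 = 0: r = r^2 mod 41 = 26^2 = 20
  bit 2 = 0: r = r^2 mod 41 = 20^2 = 31
  bit 3 = 1: r = r^2 * 26 mod 41 = 31^2 * 26 = 18*26 = 17
  bit 4 = 1: r = r^2 * 26 mod 41 = 17^2 * 26 = 2*26 = 11
  -> s = B^a = 11

Answer: 11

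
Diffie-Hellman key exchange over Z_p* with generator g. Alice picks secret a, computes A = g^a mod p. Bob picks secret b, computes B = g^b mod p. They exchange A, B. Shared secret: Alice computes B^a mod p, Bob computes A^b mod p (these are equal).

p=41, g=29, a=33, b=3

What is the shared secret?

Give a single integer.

A = 29^33 mod 41  (bits of 33 = 100001)
  bit 0 = 1: r = r^2 * 29 mod 41 = 1^2 * 29 = 1*29 = 29
  bit 1 = 0: r = r^2 mod 41 = 29^2 = 21
  bit 2 = 0: r = r^2 mod 41 = 21^2 = 31
  bit 3 = 0: r = r^2 mod 41 = 31^2 = 18
  bit 4 = 0: r = r^2 mod 41 = 18^2 = 37
  bit 5 = 1: r = r^2 * 29 mod 41 = 37^2 * 29 = 16*29 = 13
  -> A = 13
B = 29^3 mod 41  (bits of 3 = 11)
  bit 0 = 1: r = r^2 * 29 mod 41 = 1^2 * 29 = 1*29 = 29
  bit 1 = 1: r = r^2 * 29 mod 41 = 29^2 * 29 = 21*29 = 35
  -> B = 35
s = B^a = 35^33 mod 41  (bits of 33 = 100001)
  bit 0 = 1: r = r^2 * 35 mod 41 = 1^2 * 35 = 1*35 = 35
  bit 1 = 0: r = r^2 mod 41 = 35^2 = 36
  bit 2 = 0: r = r^2 mod 41 = 36^2 = 25
  bit 3 = 0: r = r^2 mod 41 = 25^2 = 10
  bit 4 = 0: r = r^2 mod 41 = 10^2 = 18
  bit 5 = 1: r = r^2 * 35 mod 41 = 18^2 * 35 = 37*35 = 24
  -> s = B^a = 24

Answer: 24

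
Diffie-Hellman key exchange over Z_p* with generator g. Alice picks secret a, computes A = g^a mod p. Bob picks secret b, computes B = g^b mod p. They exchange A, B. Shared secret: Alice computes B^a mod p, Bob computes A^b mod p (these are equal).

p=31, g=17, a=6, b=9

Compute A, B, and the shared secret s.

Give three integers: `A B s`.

A = 17^6 mod 31  (bits of 6 = 110)
  bit 0 = 1: r = r^2 * 17 mod 31 = 1^2 * 17 = 1*17 = 17
  bit 1 = 1: r = r^2 * 17 mod 31 = 17^2 * 17 = 10*17 = 15
  bit 2 = 0: r = r^2 mod 31 = 15^2 = 8
  -> A = 8
B = 17^9 mod 31  (bits of 9 = 1001)
  bit 0 = 1: r = r^2 * 17 mod 31 = 1^2 * 17 = 1*17 = 17
  bit 1 = 0: r = r^2 mod 31 = 17^2 = 10
  bit 2 = 0: r = r^2 mod 31 = 10^2 = 7
  bit 3 = 1: r = r^2 * 17 mod 31 = 7^2 * 17 = 18*17 = 27
  -> B = 27
s = B^a = 27^6 mod 31  (bits of 6 = 110)
  bit 0 = 1: r = r^2 * 27 mod 31 = 1^2 * 27 = 1*27 = 27
  bit 1 = 1: r = r^2 * 27 mod 31 = 27^2 * 27 = 16*27 = 29
  bit 2 = 0: r = r^2 mod 31 = 29^2 = 4
  -> s = B^a = 4

Answer: 8 27 4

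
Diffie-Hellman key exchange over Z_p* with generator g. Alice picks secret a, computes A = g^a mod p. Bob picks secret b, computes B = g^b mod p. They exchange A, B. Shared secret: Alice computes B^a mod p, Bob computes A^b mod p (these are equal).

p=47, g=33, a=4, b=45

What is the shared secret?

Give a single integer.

A = 33^4 mod 47  (bits of 4 = 100)
  bit 0 = 1: r = r^2 * 33 mod 47 = 1^2 * 33 = 1*33 = 33
  bit 1 = 0: r = r^2 mod 47 = 33^2 = 8
  bit 2 = 0: r = r^2 mod 47 = 8^2 = 17
  -> A = 17
B = 33^45 mod 47  (bits of 45 = 101101)
  bit 0 = 1: r = r^2 * 33 mod 47 = 1^2 * 33 = 1*33 = 33
  bit 1 = 0: r = r^2 mod 47 = 33^2 = 8
  bit 2 = 1: r = r^2 * 33 mod 47 = 8^2 * 33 = 17*33 = 44
  bit 3 = 1: r = r^2 * 33 mod 47 = 44^2 * 33 = 9*33 = 15
  bit 4 = 0: r = r^2 mod 47 = 15^2 = 37
  bit 5 = 1: r = r^2 * 33 mod 47 = 37^2 * 33 = 6*33 = 10
  -> B = 10
s = B^a = 10^4 mod 47  (bits of 4 = 100)
  bit 0 = 1: r = r^2 * 10 mod 47 = 1^2 * 10 = 1*10 = 10
  bit 1 = 0: r = r^2 mod 47 = 10^2 = 6
  bit 2 = 0: r = r^2 mod 47 = 6^2 = 36
  -> s = B^a = 36

Answer: 36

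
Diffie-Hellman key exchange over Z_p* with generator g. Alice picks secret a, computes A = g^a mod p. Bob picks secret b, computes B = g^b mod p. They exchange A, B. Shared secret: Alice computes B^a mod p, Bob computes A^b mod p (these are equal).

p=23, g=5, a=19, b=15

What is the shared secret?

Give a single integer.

Answer: 14

Derivation:
A = 5^19 mod 23  (bits of 19 = 10011)
  bit 0 = 1: r = r^2 * 5 mod 23 = 1^2 * 5 = 1*5 = 5
  bit 1 = 0: r = r^2 mod 23 = 5^2 = 2
  bit 2 = 0: r = r^2 mod 23 = 2^2 = 4
  bit 3 = 1: r = r^2 * 5 mod 23 = 4^2 * 5 = 16*5 = 11
  bit 4 = 1: r = r^2 * 5 mod 23 = 11^2 * 5 = 6*5 = 7
  -> A = 7
B = 5^15 mod 23  (bits of 15 = 1111)
  bit 0 = 1: r = r^2 * 5 mod 23 = 1^2 * 5 = 1*5 = 5
  bit 1 = 1: r = r^2 * 5 mod 23 = 5^2 * 5 = 2*5 = 10
  bit 2 = 1: r = r^2 * 5 mod 23 = 10^2 * 5 = 8*5 = 17
  bit 3 = 1: r = r^2 * 5 mod 23 = 17^2 * 5 = 13*5 = 19
  -> B = 19
s = B^a = 19^19 mod 23  (bits of 19 = 10011)
  bit 0 = 1: r = r^2 * 19 mod 23 = 1^2 * 19 = 1*19 = 19
  bit 1 = 0: r = r^2 mod 23 = 19^2 = 16
  bit 2 = 0: r = r^2 mod 23 = 16^2 = 3
  bit 3 = 1: r = r^2 * 19 mod 23 = 3^2 * 19 = 9*19 = 10
  bit 4 = 1: r = r^2 * 19 mod 23 = 10^2 * 19 = 8*19 = 14
  -> s = B^a = 14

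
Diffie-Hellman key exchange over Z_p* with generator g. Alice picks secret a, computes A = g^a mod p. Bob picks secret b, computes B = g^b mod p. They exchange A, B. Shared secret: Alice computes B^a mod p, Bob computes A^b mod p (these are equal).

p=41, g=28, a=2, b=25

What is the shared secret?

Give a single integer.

A = 28^2 mod 41  (bits of 2 = 10)
  bit 0 = 1: r = r^2 * 28 mod 41 = 1^2 * 28 = 1*28 = 28
  bit 1 = 0: r = r^2 mod 41 = 28^2 = 5
  -> A = 5
B = 28^25 mod 41  (bits of 25 = 11001)
  bit 0 = 1: r = r^2 * 28 mod 41 = 1^2 * 28 = 1*28 = 28
  bit 1 = 1: r = r^2 * 28 mod 41 = 28^2 * 28 = 5*28 = 17
  bit 2 = 0: r = r^2 mod 41 = 17^2 = 2
  bit 3 = 0: r = r^2 mod 41 = 2^2 = 4
  bit 4 = 1: r = r^2 * 28 mod 41 = 4^2 * 28 = 16*28 = 38
  -> B = 38
s = B^a = 38^2 mod 41  (bits of 2 = 10)
  bit 0 = 1: r = r^2 * 38 mod 41 = 1^2 * 38 = 1*38 = 38
  bit 1 = 0: r = r^2 mod 41 = 38^2 = 9
  -> s = B^a = 9

Answer: 9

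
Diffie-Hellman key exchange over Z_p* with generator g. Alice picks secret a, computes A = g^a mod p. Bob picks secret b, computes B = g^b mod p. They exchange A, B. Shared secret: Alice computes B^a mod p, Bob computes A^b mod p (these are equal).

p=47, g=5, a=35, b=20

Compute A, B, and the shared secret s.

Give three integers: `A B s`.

Answer: 29 3 12

Derivation:
A = 5^35 mod 47  (bits of 35 = 100011)
  bit 0 = 1: r = r^2 * 5 mod 47 = 1^2 * 5 = 1*5 = 5
  bit 1 = 0: r = r^2 mod 47 = 5^2 = 25
  bit 2 = 0: r = r^2 mod 47 = 25^2 = 14
  bit 3 = 0: r = r^2 mod 47 = 14^2 = 8
  bit 4 = 1: r = r^2 * 5 mod 47 = 8^2 * 5 = 17*5 = 38
  bit 5 = 1: r = r^2 * 5 mod 47 = 38^2 * 5 = 34*5 = 29
  -> A = 29
B = 5^20 mod 47  (bits of 20 = 10100)
  bit 0 = 1: r = r^2 * 5 mod 47 = 1^2 * 5 = 1*5 = 5
  bit 1 = 0: r = r^2 mod 47 = 5^2 = 25
  bit 2 = 1: r = r^2 * 5 mod 47 = 25^2 * 5 = 14*5 = 23
  bit 3 = 0: r = r^2 mod 47 = 23^2 = 12
  bit 4 = 0: r = r^2 mod 47 = 12^2 = 3
  -> B = 3
s = B^a = 3^35 mod 47  (bits of 35 = 100011)
  bit 0 = 1: r = r^2 * 3 mod 47 = 1^2 * 3 = 1*3 = 3
  bit 1 = 0: r = r^2 mod 47 = 3^2 = 9
  bit 2 = 0: r = r^2 mod 47 = 9^2 = 34
  bit 3 = 0: r = r^2 mod 47 = 34^2 = 28
  bit 4 = 1: r = r^2 * 3 mod 47 = 28^2 * 3 = 32*3 = 2
  bit 5 = 1: r = r^2 * 3 mod 47 = 2^2 * 3 = 4*3 = 12
  -> s = B^a = 12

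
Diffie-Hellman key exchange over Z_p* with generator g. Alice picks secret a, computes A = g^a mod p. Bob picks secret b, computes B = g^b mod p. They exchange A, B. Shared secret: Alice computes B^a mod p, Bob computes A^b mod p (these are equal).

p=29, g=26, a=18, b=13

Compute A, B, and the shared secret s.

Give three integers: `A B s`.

A = 26^18 mod 29  (bits of 18 = 10010)
  bit 0 = 1: r = r^2 * 26 mod 29 = 1^2 * 26 = 1*26 = 26
  bit 1 = 0: r = r^2 mod 29 = 26^2 = 9
  bit 2 = 0: r = r^2 mod 29 = 9^2 = 23
  bit 3 = 1: r = r^2 * 26 mod 29 = 23^2 * 26 = 7*26 = 8
  bit 4 = 0: r = r^2 mod 29 = 8^2 = 6
  -> A = 6
B = 26^13 mod 29  (bits of 13 = 1101)
  bit 0 = 1: r = r^2 * 26 mod 29 = 1^2 * 26 = 1*26 = 26
  bit 1 = 1: r = r^2 * 26 mod 29 = 26^2 * 26 = 9*26 = 2
  bit 2 = 0: r = r^2 mod 29 = 2^2 = 4
  bit 3 = 1: r = r^2 * 26 mod 29 = 4^2 * 26 = 16*26 = 10
  -> B = 10
s = B^a = 10^18 mod 29  (bits of 18 = 10010)
  bit 0 = 1: r = r^2 * 10 mod 29 = 1^2 * 10 = 1*10 = 10
  bit 1 = 0: r = r^2 mod 29 = 10^2 = 13
  bit 2 = 0: r = r^2 mod 29 = 13^2 = 24
  bit 3 = 1: r = r^2 * 10 mod 29 = 24^2 * 10 = 25*10 = 18
  bit 4 = 0: r = r^2 mod 29 = 18^2 = 5
  -> s = B^a = 5

Answer: 6 10 5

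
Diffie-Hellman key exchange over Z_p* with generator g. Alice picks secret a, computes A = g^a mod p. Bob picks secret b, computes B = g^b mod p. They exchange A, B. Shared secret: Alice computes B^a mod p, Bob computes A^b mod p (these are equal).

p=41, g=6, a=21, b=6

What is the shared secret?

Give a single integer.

A = 6^21 mod 41  (bits of 21 = 10101)
  bit 0 = 1: r = r^2 * 6 mod 41 = 1^2 * 6 = 1*6 = 6
  bit 1 = 0: r = r^2 mod 41 = 6^2 = 36
  bit 2 = 1: r = r^2 * 6 mod 41 = 36^2 * 6 = 25*6 = 27
  bit 3 = 0: r = r^2 mod 41 = 27^2 = 32
  bit 4 = 1: r = r^2 * 6 mod 41 = 32^2 * 6 = 40*6 = 35
  -> A = 35
B = 6^6 mod 41  (bits of 6 = 110)
  bit 0 = 1: r = r^2 * 6 mod 41 = 1^2 * 6 = 1*6 = 6
  bit 1 = 1: r = r^2 * 6 mod 41 = 6^2 * 6 = 36*6 = 11
  bit 2 = 0: r = r^2 mod 41 = 11^2 = 39
  -> B = 39
s = B^a = 39^21 mod 41  (bits of 21 = 10101)
  bit 0 = 1: r = r^2 * 39 mod 41 = 1^2 * 39 = 1*39 = 39
  bit 1 = 0: r = r^2 mod 41 = 39^2 = 4
  bit 2 = 1: r = r^2 * 39 mod 41 = 4^2 * 39 = 16*39 = 9
  bit 3 = 0: r = r^2 mod 41 = 9^2 = 40
  bit 4 = 1: r = r^2 * 39 mod 41 = 40^2 * 39 = 1*39 = 39
  -> s = B^a = 39

Answer: 39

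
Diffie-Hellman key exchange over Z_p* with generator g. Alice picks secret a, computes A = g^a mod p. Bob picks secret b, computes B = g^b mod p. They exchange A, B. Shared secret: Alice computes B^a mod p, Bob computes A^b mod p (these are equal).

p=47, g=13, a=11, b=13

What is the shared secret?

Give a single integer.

A = 13^11 mod 47  (bits of 11 = 1011)
  bit 0 = 1: r = r^2 * 13 mod 47 = 1^2 * 13 = 1*13 = 13
  bit 1 = 0: r = r^2 mod 47 = 13^2 = 28
  bit 2 = 1: r = r^2 * 13 mod 47 = 28^2 * 13 = 32*13 = 40
  bit 3 = 1: r = r^2 * 13 mod 47 = 40^2 * 13 = 2*13 = 26
  -> A = 26
B = 13^13 mod 47  (bits of 13 = 1101)
  bit 0 = 1: r = r^2 * 13 mod 47 = 1^2 * 13 = 1*13 = 13
  bit 1 = 1: r = r^2 * 13 mod 47 = 13^2 * 13 = 28*13 = 35
  bit 2 = 0: r = r^2 mod 47 = 35^2 = 3
  bit 3 = 1: r = r^2 * 13 mod 47 = 3^2 * 13 = 9*13 = 23
  -> B = 23
s = B^a = 23^11 mod 47  (bits of 11 = 1011)
  bit 0 = 1: r = r^2 * 23 mod 47 = 1^2 * 23 = 1*23 = 23
  bit 1 = 0: r = r^2 mod 47 = 23^2 = 12
  bit 2 = 1: r = r^2 * 23 mod 47 = 12^2 * 23 = 3*23 = 22
  bit 3 = 1: r = r^2 * 23 mod 47 = 22^2 * 23 = 14*23 = 40
  -> s = B^a = 40

Answer: 40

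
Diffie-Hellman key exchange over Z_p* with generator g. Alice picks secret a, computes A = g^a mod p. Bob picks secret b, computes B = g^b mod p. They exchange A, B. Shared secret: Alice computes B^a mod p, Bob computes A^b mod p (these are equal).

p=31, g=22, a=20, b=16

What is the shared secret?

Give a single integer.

A = 22^20 mod 31  (bits of 20 = 10100)
  bit 0 = 1: r = r^2 * 22 mod 31 = 1^2 * 22 = 1*22 = 22
  bit 1 = 0: r = r^2 mod 31 = 22^2 = 19
  bit 2 = 1: r = r^2 * 22 mod 31 = 19^2 * 22 = 20*22 = 6
  bit 3 = 0: r = r^2 mod 31 = 6^2 = 5
  bit 4 = 0: r = r^2 mod 31 = 5^2 = 25
  -> A = 25
B = 22^16 mod 31  (bits of 16 = 10000)
  bit 0 = 1: r = r^2 * 22 mod 31 = 1^2 * 22 = 1*22 = 22
  bit 1 = 0: r = r^2 mod 31 = 22^2 = 19
  bit 2 = 0: r = r^2 mod 31 = 19^2 = 20
  bit 3 = 0: r = r^2 mod 31 = 20^2 = 28
  bit 4 = 0: r = r^2 mod 31 = 28^2 = 9
  -> B = 9
s = B^a = 9^20 mod 31  (bits of 20 = 10100)
  bit 0 = 1: r = r^2 * 9 mod 31 = 1^2 * 9 = 1*9 = 9
  bit 1 = 0: r = r^2 mod 31 = 9^2 = 19
  bit 2 = 1: r = r^2 * 9 mod 31 = 19^2 * 9 = 20*9 = 25
  bit 3 = 0: r = r^2 mod 31 = 25^2 = 5
  bit 4 = 0: r = r^2 mod 31 = 5^2 = 25
  -> s = B^a = 25

Answer: 25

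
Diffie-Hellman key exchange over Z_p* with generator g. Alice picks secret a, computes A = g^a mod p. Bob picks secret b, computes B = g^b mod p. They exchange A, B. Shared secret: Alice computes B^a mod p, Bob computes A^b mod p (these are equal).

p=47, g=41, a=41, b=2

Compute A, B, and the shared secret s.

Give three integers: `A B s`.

A = 41^41 mod 47  (bits of 41 = 101001)
  bit 0 = 1: r = r^2 * 41 mod 47 = 1^2 * 41 = 1*41 = 41
  bit 1 = 0: r = r^2 mod 47 = 41^2 = 36
  bit 2 = 1: r = r^2 * 41 mod 47 = 36^2 * 41 = 27*41 = 26
  bit 3 = 0: r = r^2 mod 47 = 26^2 = 18
  bit 4 = 0: r = r^2 mod 47 = 18^2 = 42
  bit 5 = 1: r = r^2 * 41 mod 47 = 42^2 * 41 = 25*41 = 38
  -> A = 38
B = 41^2 mod 47  (bits of 2 = 10)
  bit 0 = 1: r = r^2 * 41 mod 47 = 1^2 * 41 = 1*41 = 41
  bit 1 = 0: r = r^2 mod 47 = 41^2 = 36
  -> B = 36
s = B^a = 36^41 mod 47  (bits of 41 = 101001)
  bit 0 = 1: r = r^2 * 36 mod 47 = 1^2 * 36 = 1*36 = 36
  bit 1 = 0: r = r^2 mod 47 = 36^2 = 27
  bit 2 = 1: r = r^2 * 36 mod 47 = 27^2 * 36 = 24*36 = 18
  bit 3 = 0: r = r^2 mod 47 = 18^2 = 42
  bit 4 = 0: r = r^2 mod 47 = 42^2 = 25
  bit 5 = 1: r = r^2 * 36 mod 47 = 25^2 * 36 = 14*36 = 34
  -> s = B^a = 34

Answer: 38 36 34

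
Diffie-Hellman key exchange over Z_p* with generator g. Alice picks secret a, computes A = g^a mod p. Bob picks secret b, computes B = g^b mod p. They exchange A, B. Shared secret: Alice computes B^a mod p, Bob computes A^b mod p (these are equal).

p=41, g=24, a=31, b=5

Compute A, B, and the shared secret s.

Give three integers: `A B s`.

A = 24^31 mod 41  (bits of 31 = 11111)
  bit 0 = 1: r = r^2 * 24 mod 41 = 1^2 * 24 = 1*24 = 24
  bit 1 = 1: r = r^2 * 24 mod 41 = 24^2 * 24 = 2*24 = 7
  bit 2 = 1: r = r^2 * 24 mod 41 = 7^2 * 24 = 8*24 = 28
  bit 3 = 1: r = r^2 * 24 mod 41 = 28^2 * 24 = 5*24 = 38
  bit 4 = 1: r = r^2 * 24 mod 41 = 38^2 * 24 = 9*24 = 11
  -> A = 11
B = 24^5 mod 41  (bits of 5 = 101)
  bit 0 = 1: r = r^2 * 24 mod 41 = 1^2 * 24 = 1*24 = 24
  bit 1 = 0: r = r^2 mod 41 = 24^2 = 2
  bit 2 = 1: r = r^2 * 24 mod 41 = 2^2 * 24 = 4*24 = 14
  -> B = 14
s = B^a = 14^31 mod 41  (bits of 31 = 11111)
  bit 0 = 1: r = r^2 * 14 mod 41 = 1^2 * 14 = 1*14 = 14
  bit 1 = 1: r = r^2 * 14 mod 41 = 14^2 * 14 = 32*14 = 38
  bit 2 = 1: r = r^2 * 14 mod 41 = 38^2 * 14 = 9*14 = 3
  bit 3 = 1: r = r^2 * 14 mod 41 = 3^2 * 14 = 9*14 = 3
  bit 4 = 1: r = r^2 * 14 mod 41 = 3^2 * 14 = 9*14 = 3
  -> s = B^a = 3

Answer: 11 14 3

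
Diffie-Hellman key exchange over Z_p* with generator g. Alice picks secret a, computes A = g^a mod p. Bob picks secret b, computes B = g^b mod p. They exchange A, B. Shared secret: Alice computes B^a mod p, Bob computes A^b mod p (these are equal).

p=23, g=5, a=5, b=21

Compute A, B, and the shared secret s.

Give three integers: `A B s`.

Answer: 20 14 15

Derivation:
A = 5^5 mod 23  (bits of 5 = 101)
  bit 0 = 1: r = r^2 * 5 mod 23 = 1^2 * 5 = 1*5 = 5
  bit 1 = 0: r = r^2 mod 23 = 5^2 = 2
  bit 2 = 1: r = r^2 * 5 mod 23 = 2^2 * 5 = 4*5 = 20
  -> A = 20
B = 5^21 mod 23  (bits of 21 = 10101)
  bit 0 = 1: r = r^2 * 5 mod 23 = 1^2 * 5 = 1*5 = 5
  bit 1 = 0: r = r^2 mod 23 = 5^2 = 2
  bit 2 = 1: r = r^2 * 5 mod 23 = 2^2 * 5 = 4*5 = 20
  bit 3 = 0: r = r^2 mod 23 = 20^2 = 9
  bit 4 = 1: r = r^2 * 5 mod 23 = 9^2 * 5 = 12*5 = 14
  -> B = 14
s = B^a = 14^5 mod 23  (bits of 5 = 101)
  bit 0 = 1: r = r^2 * 14 mod 23 = 1^2 * 14 = 1*14 = 14
  bit 1 = 0: r = r^2 mod 23 = 14^2 = 12
  bit 2 = 1: r = r^2 * 14 mod 23 = 12^2 * 14 = 6*14 = 15
  -> s = B^a = 15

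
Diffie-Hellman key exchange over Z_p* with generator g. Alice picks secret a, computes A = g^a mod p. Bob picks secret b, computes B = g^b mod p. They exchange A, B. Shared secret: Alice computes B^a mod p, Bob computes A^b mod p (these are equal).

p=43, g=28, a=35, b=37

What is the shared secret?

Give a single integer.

A = 28^35 mod 43  (bits of 35 = 100011)
  bit 0 = 1: r = r^2 * 28 mod 43 = 1^2 * 28 = 1*28 = 28
  bit 1 = 0: r = r^2 mod 43 = 28^2 = 10
  bit 2 = 0: r = r^2 mod 43 = 10^2 = 14
  bit 3 = 0: r = r^2 mod 43 = 14^2 = 24
  bit 4 = 1: r = r^2 * 28 mod 43 = 24^2 * 28 = 17*28 = 3
  bit 5 = 1: r = r^2 * 28 mod 43 = 3^2 * 28 = 9*28 = 37
  -> A = 37
B = 28^37 mod 43  (bits of 37 = 100101)
  bit 0 = 1: r = r^2 * 28 mod 43 = 1^2 * 28 = 1*28 = 28
  bit 1 = 0: r = r^2 mod 43 = 28^2 = 10
  bit 2 = 0: r = r^2 mod 43 = 10^2 = 14
  bit 3 = 1: r = r^2 * 28 mod 43 = 14^2 * 28 = 24*28 = 27
  bit 4 = 0: r = r^2 mod 43 = 27^2 = 41
  bit 5 = 1: r = r^2 * 28 mod 43 = 41^2 * 28 = 4*28 = 26
  -> B = 26
s = B^a = 26^35 mod 43  (bits of 35 = 100011)
  bit 0 = 1: r = r^2 * 26 mod 43 = 1^2 * 26 = 1*26 = 26
  bit 1 = 0: r = r^2 mod 43 = 26^2 = 31
  bit 2 = 0: r = r^2 mod 43 = 31^2 = 15
  bit 3 = 0: r = r^2 mod 43 = 15^2 = 10
  bit 4 = 1: r = r^2 * 26 mod 43 = 10^2 * 26 = 14*26 = 20
  bit 5 = 1: r = r^2 * 26 mod 43 = 20^2 * 26 = 13*26 = 37
  -> s = B^a = 37

Answer: 37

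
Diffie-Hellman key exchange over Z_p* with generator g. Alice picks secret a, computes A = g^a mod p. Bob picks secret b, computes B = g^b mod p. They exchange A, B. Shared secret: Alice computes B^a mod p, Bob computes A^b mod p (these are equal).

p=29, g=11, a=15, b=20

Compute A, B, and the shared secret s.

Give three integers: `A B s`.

A = 11^15 mod 29  (bits of 15 = 1111)
  bit 0 = 1: r = r^2 * 11 mod 29 = 1^2 * 11 = 1*11 = 11
  bit 1 = 1: r = r^2 * 11 mod 29 = 11^2 * 11 = 5*11 = 26
  bit 2 = 1: r = r^2 * 11 mod 29 = 26^2 * 11 = 9*11 = 12
  bit 3 = 1: r = r^2 * 11 mod 29 = 12^2 * 11 = 28*11 = 18
  -> A = 18
B = 11^20 mod 29  (bits of 20 = 10100)
  bit 0 = 1: r = r^2 * 11 mod 29 = 1^2 * 11 = 1*11 = 11
  bit 1 = 0: r = r^2 mod 29 = 11^2 = 5
  bit 2 = 1: r = r^2 * 11 mod 29 = 5^2 * 11 = 25*11 = 14
  bit 3 = 0: r = r^2 mod 29 = 14^2 = 22
  bit 4 = 0: r = r^2 mod 29 = 22^2 = 20
  -> B = 20
s = B^a = 20^15 mod 29  (bits of 15 = 1111)
  bit 0 = 1: r = r^2 * 20 mod 29 = 1^2 * 20 = 1*20 = 20
  bit 1 = 1: r = r^2 * 20 mod 29 = 20^2 * 20 = 23*20 = 25
  bit 2 = 1: r = r^2 * 20 mod 29 = 25^2 * 20 = 16*20 = 1
  bit 3 = 1: r = r^2 * 20 mod 29 = 1^2 * 20 = 1*20 = 20
  -> s = B^a = 20

Answer: 18 20 20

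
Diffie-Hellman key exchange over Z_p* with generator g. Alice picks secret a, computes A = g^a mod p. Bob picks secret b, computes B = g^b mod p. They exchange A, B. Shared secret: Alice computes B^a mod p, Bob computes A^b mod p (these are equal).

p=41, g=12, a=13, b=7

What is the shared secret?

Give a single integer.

Answer: 26

Derivation:
A = 12^13 mod 41  (bits of 13 = 1101)
  bit 0 = 1: r = r^2 * 12 mod 41 = 1^2 * 12 = 1*12 = 12
  bit 1 = 1: r = r^2 * 12 mod 41 = 12^2 * 12 = 21*12 = 6
  bit 2 = 0: r = r^2 mod 41 = 6^2 = 36
  bit 3 = 1: r = r^2 * 12 mod 41 = 36^2 * 12 = 25*12 = 13
  -> A = 13
B = 12^7 mod 41  (bits of 7 = 111)
  bit 0 = 1: r = r^2 * 12 mod 41 = 1^2 * 12 = 1*12 = 12
  bit 1 = 1: r = r^2 * 12 mod 41 = 12^2 * 12 = 21*12 = 6
  bit 2 = 1: r = r^2 * 12 mod 41 = 6^2 * 12 = 36*12 = 22
  -> B = 22
s = B^a = 22^13 mod 41  (bits of 13 = 1101)
  bit 0 = 1: r = r^2 * 22 mod 41 = 1^2 * 22 = 1*22 = 22
  bit 1 = 1: r = r^2 * 22 mod 41 = 22^2 * 22 = 33*22 = 29
  bit 2 = 0: r = r^2 mod 41 = 29^2 = 21
  bit 3 = 1: r = r^2 * 22 mod 41 = 21^2 * 22 = 31*22 = 26
  -> s = B^a = 26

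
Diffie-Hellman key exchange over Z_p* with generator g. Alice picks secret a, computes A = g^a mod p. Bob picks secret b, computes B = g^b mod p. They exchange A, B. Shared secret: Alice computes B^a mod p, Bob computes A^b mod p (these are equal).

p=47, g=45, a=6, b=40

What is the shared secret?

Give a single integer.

A = 45^6 mod 47  (bits of 6 = 110)
  bit 0 = 1: r = r^2 * 45 mod 47 = 1^2 * 45 = 1*45 = 45
  bit 1 = 1: r = r^2 * 45 mod 47 = 45^2 * 45 = 4*45 = 39
  bit 2 = 0: r = r^2 mod 47 = 39^2 = 17
  -> A = 17
B = 45^40 mod 47  (bits of 40 = 101000)
  bit 0 = 1: r = r^2 * 45 mod 47 = 1^2 * 45 = 1*45 = 45
  bit 1 = 0: r = r^2 mod 47 = 45^2 = 4
  bit 2 = 1: r = r^2 * 45 mod 47 = 4^2 * 45 = 16*45 = 15
  bit 3 = 0: r = r^2 mod 47 = 15^2 = 37
  bit 4 = 0: r = r^2 mod 47 = 37^2 = 6
  bit 5 = 0: r = r^2 mod 47 = 6^2 = 36
  -> B = 36
s = B^a = 36^6 mod 47  (bits of 6 = 110)
  bit 0 = 1: r = r^2 * 36 mod 47 = 1^2 * 36 = 1*36 = 36
  bit 1 = 1: r = r^2 * 36 mod 47 = 36^2 * 36 = 27*36 = 32
  bit 2 = 0: r = r^2 mod 47 = 32^2 = 37
  -> s = B^a = 37

Answer: 37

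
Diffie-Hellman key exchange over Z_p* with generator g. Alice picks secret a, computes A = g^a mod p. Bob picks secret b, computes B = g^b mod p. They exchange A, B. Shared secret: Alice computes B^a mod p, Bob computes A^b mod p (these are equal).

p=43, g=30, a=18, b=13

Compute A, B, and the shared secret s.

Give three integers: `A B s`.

Answer: 11 26 4

Derivation:
A = 30^18 mod 43  (bits of 18 = 10010)
  bit 0 = 1: r = r^2 * 30 mod 43 = 1^2 * 30 = 1*30 = 30
  bit 1 = 0: r = r^2 mod 43 = 30^2 = 40
  bit 2 = 0: r = r^2 mod 43 = 40^2 = 9
  bit 3 = 1: r = r^2 * 30 mod 43 = 9^2 * 30 = 38*30 = 22
  bit 4 = 0: r = r^2 mod 43 = 22^2 = 11
  -> A = 11
B = 30^13 mod 43  (bits of 13 = 1101)
  bit 0 = 1: r = r^2 * 30 mod 43 = 1^2 * 30 = 1*30 = 30
  bit 1 = 1: r = r^2 * 30 mod 43 = 30^2 * 30 = 40*30 = 39
  bit 2 = 0: r = r^2 mod 43 = 39^2 = 16
  bit 3 = 1: r = r^2 * 30 mod 43 = 16^2 * 30 = 41*30 = 26
  -> B = 26
s = B^a = 26^18 mod 43  (bits of 18 = 10010)
  bit 0 = 1: r = r^2 * 26 mod 43 = 1^2 * 26 = 1*26 = 26
  bit 1 = 0: r = r^2 mod 43 = 26^2 = 31
  bit 2 = 0: r = r^2 mod 43 = 31^2 = 15
  bit 3 = 1: r = r^2 * 26 mod 43 = 15^2 * 26 = 10*26 = 2
  bit 4 = 0: r = r^2 mod 43 = 2^2 = 4
  -> s = B^a = 4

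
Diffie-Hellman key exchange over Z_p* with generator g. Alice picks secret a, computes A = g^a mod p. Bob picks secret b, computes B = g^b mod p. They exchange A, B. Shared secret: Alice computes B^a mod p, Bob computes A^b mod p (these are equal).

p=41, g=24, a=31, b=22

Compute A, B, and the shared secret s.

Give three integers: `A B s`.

A = 24^31 mod 41  (bits of 31 = 11111)
  bit 0 = 1: r = r^2 * 24 mod 41 = 1^2 * 24 = 1*24 = 24
  bit 1 = 1: r = r^2 * 24 mod 41 = 24^2 * 24 = 2*24 = 7
  bit 2 = 1: r = r^2 * 24 mod 41 = 7^2 * 24 = 8*24 = 28
  bit 3 = 1: r = r^2 * 24 mod 41 = 28^2 * 24 = 5*24 = 38
  bit 4 = 1: r = r^2 * 24 mod 41 = 38^2 * 24 = 9*24 = 11
  -> A = 11
B = 24^22 mod 41  (bits of 22 = 10110)
  bit 0 = 1: r = r^2 * 24 mod 41 = 1^2 * 24 = 1*24 = 24
  bit 1 = 0: r = r^2 mod 41 = 24^2 = 2
  bit 2 = 1: r = r^2 * 24 mod 41 = 2^2 * 24 = 4*24 = 14
  bit 3 = 1: r = r^2 * 24 mod 41 = 14^2 * 24 = 32*24 = 30
  bit 4 = 0: r = r^2 mod 41 = 30^2 = 39
  -> B = 39
s = B^a = 39^31 mod 41  (bits of 31 = 11111)
  bit 0 = 1: r = r^2 * 39 mod 41 = 1^2 * 39 = 1*39 = 39
  bit 1 = 1: r = r^2 * 39 mod 41 = 39^2 * 39 = 4*39 = 33
  bit 2 = 1: r = r^2 * 39 mod 41 = 33^2 * 39 = 23*39 = 36
  bit 3 = 1: r = r^2 * 39 mod 41 = 36^2 * 39 = 25*39 = 32
  bit 4 = 1: r = r^2 * 39 mod 41 = 32^2 * 39 = 40*39 = 2
  -> s = B^a = 2

Answer: 11 39 2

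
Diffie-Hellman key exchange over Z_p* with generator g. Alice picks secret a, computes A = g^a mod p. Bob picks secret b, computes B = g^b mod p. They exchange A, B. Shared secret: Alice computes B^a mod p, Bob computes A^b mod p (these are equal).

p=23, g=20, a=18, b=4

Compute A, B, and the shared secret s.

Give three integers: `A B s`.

A = 20^18 mod 23  (bits of 18 = 10010)
  bit 0 = 1: r = r^2 * 20 mod 23 = 1^2 * 20 = 1*20 = 20
  bit 1 = 0: r = r^2 mod 23 = 20^2 = 9
  bit 2 = 0: r = r^2 mod 23 = 9^2 = 12
  bit 3 = 1: r = r^2 * 20 mod 23 = 12^2 * 20 = 6*20 = 5
  bit 4 = 0: r = r^2 mod 23 = 5^2 = 2
  -> A = 2
B = 20^4 mod 23  (bits of 4 = 100)
  bit 0 = 1: r = r^2 * 20 mod 23 = 1^2 * 20 = 1*20 = 20
  bit 1 = 0: r = r^2 mod 23 = 20^2 = 9
  bit 2 = 0: r = r^2 mod 23 = 9^2 = 12
  -> B = 12
s = B^a = 12^18 mod 23  (bits of 18 = 10010)
  bit 0 = 1: r = r^2 * 12 mod 23 = 1^2 * 12 = 1*12 = 12
  bit 1 = 0: r = r^2 mod 23 = 12^2 = 6
  bit 2 = 0: r = r^2 mod 23 = 6^2 = 13
  bit 3 = 1: r = r^2 * 12 mod 23 = 13^2 * 12 = 8*12 = 4
  bit 4 = 0: r = r^2 mod 23 = 4^2 = 16
  -> s = B^a = 16

Answer: 2 12 16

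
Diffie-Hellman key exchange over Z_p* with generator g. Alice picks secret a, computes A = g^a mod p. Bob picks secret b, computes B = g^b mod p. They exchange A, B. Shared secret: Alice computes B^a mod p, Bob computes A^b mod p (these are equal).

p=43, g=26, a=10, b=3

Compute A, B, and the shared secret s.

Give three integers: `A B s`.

A = 26^10 mod 43  (bits of 10 = 1010)
  bit 0 = 1: r = r^2 * 26 mod 43 = 1^2 * 26 = 1*26 = 26
  bit 1 = 0: r = r^2 mod 43 = 26^2 = 31
  bit 2 = 1: r = r^2 * 26 mod 43 = 31^2 * 26 = 15*26 = 3
  bit 3 = 0: r = r^2 mod 43 = 3^2 = 9
  -> A = 9
B = 26^3 mod 43  (bits of 3 = 11)
  bit 0 = 1: r = r^2 * 26 mod 43 = 1^2 * 26 = 1*26 = 26
  bit 1 = 1: r = r^2 * 26 mod 43 = 26^2 * 26 = 31*26 = 32
  -> B = 32
s = B^a = 32^10 mod 43  (bits of 10 = 1010)
  bit 0 = 1: r = r^2 * 32 mod 43 = 1^2 * 32 = 1*32 = 32
  bit 1 = 0: r = r^2 mod 43 = 32^2 = 35
  bit 2 = 1: r = r^2 * 32 mod 43 = 35^2 * 32 = 21*32 = 27
  bit 3 = 0: r = r^2 mod 43 = 27^2 = 41
  -> s = B^a = 41

Answer: 9 32 41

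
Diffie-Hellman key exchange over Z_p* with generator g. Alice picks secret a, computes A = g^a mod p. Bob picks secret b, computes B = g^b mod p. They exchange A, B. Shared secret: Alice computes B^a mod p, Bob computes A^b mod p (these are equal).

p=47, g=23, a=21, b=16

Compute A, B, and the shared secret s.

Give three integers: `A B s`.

A = 23^21 mod 47  (bits of 21 = 10101)
  bit 0 = 1: r = r^2 * 23 mod 47 = 1^2 * 23 = 1*23 = 23
  bit 1 = 0: r = r^2 mod 47 = 23^2 = 12
  bit 2 = 1: r = r^2 * 23 mod 47 = 12^2 * 23 = 3*23 = 22
  bit 3 = 0: r = r^2 mod 47 = 22^2 = 14
  bit 4 = 1: r = r^2 * 23 mod 47 = 14^2 * 23 = 8*23 = 43
  -> A = 43
B = 23^16 mod 47  (bits of 16 = 10000)
  bit 0 = 1: r = r^2 * 23 mod 47 = 1^2 * 23 = 1*23 = 23
  bit 1 = 0: r = r^2 mod 47 = 23^2 = 12
  bit 2 = 0: r = r^2 mod 47 = 12^2 = 3
  bit 3 = 0: r = r^2 mod 47 = 3^2 = 9
  bit 4 = 0: r = r^2 mod 47 = 9^2 = 34
  -> B = 34
s = B^a = 34^21 mod 47  (bits of 21 = 10101)
  bit 0 = 1: r = r^2 * 34 mod 47 = 1^2 * 34 = 1*34 = 34
  bit 1 = 0: r = r^2 mod 47 = 34^2 = 28
  bit 2 = 1: r = r^2 * 34 mod 47 = 28^2 * 34 = 32*34 = 7
  bit 3 = 0: r = r^2 mod 47 = 7^2 = 2
  bit 4 = 1: r = r^2 * 34 mod 47 = 2^2 * 34 = 4*34 = 42
  -> s = B^a = 42

Answer: 43 34 42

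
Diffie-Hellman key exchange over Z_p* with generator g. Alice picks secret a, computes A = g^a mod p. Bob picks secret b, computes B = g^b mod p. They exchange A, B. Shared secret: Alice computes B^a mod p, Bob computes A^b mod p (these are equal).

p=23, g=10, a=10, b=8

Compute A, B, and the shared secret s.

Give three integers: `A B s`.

Answer: 16 2 12

Derivation:
A = 10^10 mod 23  (bits of 10 = 1010)
  bit 0 = 1: r = r^2 * 10 mod 23 = 1^2 * 10 = 1*10 = 10
  bit 1 = 0: r = r^2 mod 23 = 10^2 = 8
  bit 2 = 1: r = r^2 * 10 mod 23 = 8^2 * 10 = 18*10 = 19
  bit 3 = 0: r = r^2 mod 23 = 19^2 = 16
  -> A = 16
B = 10^8 mod 23  (bits of 8 = 1000)
  bit 0 = 1: r = r^2 * 10 mod 23 = 1^2 * 10 = 1*10 = 10
  bit 1 = 0: r = r^2 mod 23 = 10^2 = 8
  bit 2 = 0: r = r^2 mod 23 = 8^2 = 18
  bit 3 = 0: r = r^2 mod 23 = 18^2 = 2
  -> B = 2
s = B^a = 2^10 mod 23  (bits of 10 = 1010)
  bit 0 = 1: r = r^2 * 2 mod 23 = 1^2 * 2 = 1*2 = 2
  bit 1 = 0: r = r^2 mod 23 = 2^2 = 4
  bit 2 = 1: r = r^2 * 2 mod 23 = 4^2 * 2 = 16*2 = 9
  bit 3 = 0: r = r^2 mod 23 = 9^2 = 12
  -> s = B^a = 12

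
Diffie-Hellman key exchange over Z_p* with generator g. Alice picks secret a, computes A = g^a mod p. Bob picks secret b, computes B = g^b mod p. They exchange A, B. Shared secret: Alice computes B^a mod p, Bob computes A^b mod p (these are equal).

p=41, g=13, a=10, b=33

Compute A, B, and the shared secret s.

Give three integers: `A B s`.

A = 13^10 mod 41  (bits of 10 = 1010)
  bit 0 = 1: r = r^2 * 13 mod 41 = 1^2 * 13 = 1*13 = 13
  bit 1 = 0: r = r^2 mod 41 = 13^2 = 5
  bit 2 = 1: r = r^2 * 13 mod 41 = 5^2 * 13 = 25*13 = 38
  bit 3 = 0: r = r^2 mod 41 = 38^2 = 9
  -> A = 9
B = 13^33 mod 41  (bits of 33 = 100001)
  bit 0 = 1: r = r^2 * 13 mod 41 = 1^2 * 13 = 1*13 = 13
  bit 1 = 0: r = r^2 mod 41 = 13^2 = 5
  bit 2 = 0: r = r^2 mod 41 = 5^2 = 25
  bit 3 = 0: r = r^2 mod 41 = 25^2 = 10
  bit 4 = 0: r = r^2 mod 41 = 10^2 = 18
  bit 5 = 1: r = r^2 * 13 mod 41 = 18^2 * 13 = 37*13 = 30
  -> B = 30
s = B^a = 30^10 mod 41  (bits of 10 = 1010)
  bit 0 = 1: r = r^2 * 30 mod 41 = 1^2 * 30 = 1*30 = 30
  bit 1 = 0: r = r^2 mod 41 = 30^2 = 39
  bit 2 = 1: r = r^2 * 30 mod 41 = 39^2 * 30 = 4*30 = 38
  bit 3 = 0: r = r^2 mod 41 = 38^2 = 9
  -> s = B^a = 9

Answer: 9 30 9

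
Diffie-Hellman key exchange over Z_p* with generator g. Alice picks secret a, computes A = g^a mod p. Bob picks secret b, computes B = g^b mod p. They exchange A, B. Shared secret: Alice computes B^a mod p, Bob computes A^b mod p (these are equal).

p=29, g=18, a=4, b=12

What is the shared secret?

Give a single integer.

Answer: 20

Derivation:
A = 18^4 mod 29  (bits of 4 = 100)
  bit 0 = 1: r = r^2 * 18 mod 29 = 1^2 * 18 = 1*18 = 18
  bit 1 = 0: r = r^2 mod 29 = 18^2 = 5
  bit 2 = 0: r = r^2 mod 29 = 5^2 = 25
  -> A = 25
B = 18^12 mod 29  (bits of 12 = 1100)
  bit 0 = 1: r = r^2 * 18 mod 29 = 1^2 * 18 = 1*18 = 18
  bit 1 = 1: r = r^2 * 18 mod 29 = 18^2 * 18 = 5*18 = 3
  bit 2 = 0: r = r^2 mod 29 = 3^2 = 9
  bit 3 = 0: r = r^2 mod 29 = 9^2 = 23
  -> B = 23
s = B^a = 23^4 mod 29  (bits of 4 = 100)
  bit 0 = 1: r = r^2 * 23 mod 29 = 1^2 * 23 = 1*23 = 23
  bit 1 = 0: r = r^2 mod 29 = 23^2 = 7
  bit 2 = 0: r = r^2 mod 29 = 7^2 = 20
  -> s = B^a = 20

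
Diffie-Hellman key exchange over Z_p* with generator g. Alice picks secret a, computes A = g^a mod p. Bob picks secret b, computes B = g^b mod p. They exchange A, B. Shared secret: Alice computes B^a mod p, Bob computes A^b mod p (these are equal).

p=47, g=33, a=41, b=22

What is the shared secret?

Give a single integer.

Answer: 3

Derivation:
A = 33^41 mod 47  (bits of 41 = 101001)
  bit 0 = 1: r = r^2 * 33 mod 47 = 1^2 * 33 = 1*33 = 33
  bit 1 = 0: r = r^2 mod 47 = 33^2 = 8
  bit 2 = 1: r = r^2 * 33 mod 47 = 8^2 * 33 = 17*33 = 44
  bit 3 = 0: r = r^2 mod 47 = 44^2 = 9
  bit 4 = 0: r = r^2 mod 47 = 9^2 = 34
  bit 5 = 1: r = r^2 * 33 mod 47 = 34^2 * 33 = 28*33 = 31
  -> A = 31
B = 33^22 mod 47  (bits of 22 = 10110)
  bit 0 = 1: r = r^2 * 33 mod 47 = 1^2 * 33 = 1*33 = 33
  bit 1 = 0: r = r^2 mod 47 = 33^2 = 8
  bit 2 = 1: r = r^2 * 33 mod 47 = 8^2 * 33 = 17*33 = 44
  bit 3 = 1: r = r^2 * 33 mod 47 = 44^2 * 33 = 9*33 = 15
  bit 4 = 0: r = r^2 mod 47 = 15^2 = 37
  -> B = 37
s = B^a = 37^41 mod 47  (bits of 41 = 101001)
  bit 0 = 1: r = r^2 * 37 mod 47 = 1^2 * 37 = 1*37 = 37
  bit 1 = 0: r = r^2 mod 47 = 37^2 = 6
  bit 2 = 1: r = r^2 * 37 mod 47 = 6^2 * 37 = 36*37 = 16
  bit 3 = 0: r = r^2 mod 47 = 16^2 = 21
  bit 4 = 0: r = r^2 mod 47 = 21^2 = 18
  bit 5 = 1: r = r^2 * 37 mod 47 = 18^2 * 37 = 42*37 = 3
  -> s = B^a = 3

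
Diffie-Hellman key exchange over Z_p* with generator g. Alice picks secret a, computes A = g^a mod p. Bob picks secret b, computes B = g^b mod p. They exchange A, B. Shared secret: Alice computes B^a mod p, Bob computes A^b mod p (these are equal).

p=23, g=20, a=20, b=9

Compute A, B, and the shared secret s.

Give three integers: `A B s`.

A = 20^20 mod 23  (bits of 20 = 10100)
  bit 0 = 1: r = r^2 * 20 mod 23 = 1^2 * 20 = 1*20 = 20
  bit 1 = 0: r = r^2 mod 23 = 20^2 = 9
  bit 2 = 1: r = r^2 * 20 mod 23 = 9^2 * 20 = 12*20 = 10
  bit 3 = 0: r = r^2 mod 23 = 10^2 = 8
  bit 4 = 0: r = r^2 mod 23 = 8^2 = 18
  -> A = 18
B = 20^9 mod 23  (bits of 9 = 1001)
  bit 0 = 1: r = r^2 * 20 mod 23 = 1^2 * 20 = 1*20 = 20
  bit 1 = 0: r = r^2 mod 23 = 20^2 = 9
  bit 2 = 0: r = r^2 mod 23 = 9^2 = 12
  bit 3 = 1: r = r^2 * 20 mod 23 = 12^2 * 20 = 6*20 = 5
  -> B = 5
s = B^a = 5^20 mod 23  (bits of 20 = 10100)
  bit 0 = 1: r = r^2 * 5 mod 23 = 1^2 * 5 = 1*5 = 5
  bit 1 = 0: r = r^2 mod 23 = 5^2 = 2
  bit 2 = 1: r = r^2 * 5 mod 23 = 2^2 * 5 = 4*5 = 20
  bit 3 = 0: r = r^2 mod 23 = 20^2 = 9
  bit 4 = 0: r = r^2 mod 23 = 9^2 = 12
  -> s = B^a = 12

Answer: 18 5 12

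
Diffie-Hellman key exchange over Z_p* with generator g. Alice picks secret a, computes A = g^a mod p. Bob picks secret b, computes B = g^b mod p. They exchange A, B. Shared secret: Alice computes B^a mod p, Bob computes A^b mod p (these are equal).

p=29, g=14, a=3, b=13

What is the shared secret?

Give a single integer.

Answer: 8

Derivation:
A = 14^3 mod 29  (bits of 3 = 11)
  bit 0 = 1: r = r^2 * 14 mod 29 = 1^2 * 14 = 1*14 = 14
  bit 1 = 1: r = r^2 * 14 mod 29 = 14^2 * 14 = 22*14 = 18
  -> A = 18
B = 14^13 mod 29  (bits of 13 = 1101)
  bit 0 = 1: r = r^2 * 14 mod 29 = 1^2 * 14 = 1*14 = 14
  bit 1 = 1: r = r^2 * 14 mod 29 = 14^2 * 14 = 22*14 = 18
  bit 2 = 0: r = r^2 mod 29 = 18^2 = 5
  bit 3 = 1: r = r^2 * 14 mod 29 = 5^2 * 14 = 25*14 = 2
  -> B = 2
s = B^a = 2^3 mod 29  (bits of 3 = 11)
  bit 0 = 1: r = r^2 * 2 mod 29 = 1^2 * 2 = 1*2 = 2
  bit 1 = 1: r = r^2 * 2 mod 29 = 2^2 * 2 = 4*2 = 8
  -> s = B^a = 8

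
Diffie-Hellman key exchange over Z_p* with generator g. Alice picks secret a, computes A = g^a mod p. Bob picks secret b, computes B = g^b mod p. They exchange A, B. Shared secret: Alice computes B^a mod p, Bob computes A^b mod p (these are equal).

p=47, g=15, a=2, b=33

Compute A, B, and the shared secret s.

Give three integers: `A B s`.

Answer: 37 31 21

Derivation:
A = 15^2 mod 47  (bits of 2 = 10)
  bit 0 = 1: r = r^2 * 15 mod 47 = 1^2 * 15 = 1*15 = 15
  bit 1 = 0: r = r^2 mod 47 = 15^2 = 37
  -> A = 37
B = 15^33 mod 47  (bits of 33 = 100001)
  bit 0 = 1: r = r^2 * 15 mod 47 = 1^2 * 15 = 1*15 = 15
  bit 1 = 0: r = r^2 mod 47 = 15^2 = 37
  bit 2 = 0: r = r^2 mod 47 = 37^2 = 6
  bit 3 = 0: r = r^2 mod 47 = 6^2 = 36
  bit 4 = 0: r = r^2 mod 47 = 36^2 = 27
  bit 5 = 1: r = r^2 * 15 mod 47 = 27^2 * 15 = 24*15 = 31
  -> B = 31
s = B^a = 31^2 mod 47  (bits of 2 = 10)
  bit 0 = 1: r = r^2 * 31 mod 47 = 1^2 * 31 = 1*31 = 31
  bit 1 = 0: r = r^2 mod 47 = 31^2 = 21
  -> s = B^a = 21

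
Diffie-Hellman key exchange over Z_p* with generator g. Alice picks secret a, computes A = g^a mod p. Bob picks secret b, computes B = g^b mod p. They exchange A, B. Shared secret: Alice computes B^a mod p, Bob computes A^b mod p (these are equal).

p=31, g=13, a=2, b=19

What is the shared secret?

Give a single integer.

Answer: 7

Derivation:
A = 13^2 mod 31  (bits of 2 = 10)
  bit 0 = 1: r = r^2 * 13 mod 31 = 1^2 * 13 = 1*13 = 13
  bit 1 = 0: r = r^2 mod 31 = 13^2 = 14
  -> A = 14
B = 13^19 mod 31  (bits of 19 = 10011)
  bit 0 = 1: r = r^2 * 13 mod 31 = 1^2 * 13 = 1*13 = 13
  bit 1 = 0: r = r^2 mod 31 = 13^2 = 14
  bit 2 = 0: r = r^2 mod 31 = 14^2 = 10
  bit 3 = 1: r = r^2 * 13 mod 31 = 10^2 * 13 = 7*13 = 29
  bit 4 = 1: r = r^2 * 13 mod 31 = 29^2 * 13 = 4*13 = 21
  -> B = 21
s = B^a = 21^2 mod 31  (bits of 2 = 10)
  bit 0 = 1: r = r^2 * 21 mod 31 = 1^2 * 21 = 1*21 = 21
  bit 1 = 0: r = r^2 mod 31 = 21^2 = 7
  -> s = B^a = 7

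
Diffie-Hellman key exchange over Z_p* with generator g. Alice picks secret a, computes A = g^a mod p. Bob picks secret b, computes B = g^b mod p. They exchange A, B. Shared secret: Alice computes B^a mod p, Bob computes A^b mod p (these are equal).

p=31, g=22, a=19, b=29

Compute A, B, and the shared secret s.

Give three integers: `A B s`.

Answer: 11 24 17

Derivation:
A = 22^19 mod 31  (bits of 19 = 10011)
  bit 0 = 1: r = r^2 * 22 mod 31 = 1^2 * 22 = 1*22 = 22
  bit 1 = 0: r = r^2 mod 31 = 22^2 = 19
  bit 2 = 0: r = r^2 mod 31 = 19^2 = 20
  bit 3 = 1: r = r^2 * 22 mod 31 = 20^2 * 22 = 28*22 = 27
  bit 4 = 1: r = r^2 * 22 mod 31 = 27^2 * 22 = 16*22 = 11
  -> A = 11
B = 22^29 mod 31  (bits of 29 = 11101)
  bit 0 = 1: r = r^2 * 22 mod 31 = 1^2 * 22 = 1*22 = 22
  bit 1 = 1: r = r^2 * 22 mod 31 = 22^2 * 22 = 19*22 = 15
  bit 2 = 1: r = r^2 * 22 mod 31 = 15^2 * 22 = 8*22 = 21
  bit 3 = 0: r = r^2 mod 31 = 21^2 = 7
  bit 4 = 1: r = r^2 * 22 mod 31 = 7^2 * 22 = 18*22 = 24
  -> B = 24
s = B^a = 24^19 mod 31  (bits of 19 = 10011)
  bit 0 = 1: r = r^2 * 24 mod 31 = 1^2 * 24 = 1*24 = 24
  bit 1 = 0: r = r^2 mod 31 = 24^2 = 18
  bit 2 = 0: r = r^2 mod 31 = 18^2 = 14
  bit 3 = 1: r = r^2 * 24 mod 31 = 14^2 * 24 = 10*24 = 23
  bit 4 = 1: r = r^2 * 24 mod 31 = 23^2 * 24 = 2*24 = 17
  -> s = B^a = 17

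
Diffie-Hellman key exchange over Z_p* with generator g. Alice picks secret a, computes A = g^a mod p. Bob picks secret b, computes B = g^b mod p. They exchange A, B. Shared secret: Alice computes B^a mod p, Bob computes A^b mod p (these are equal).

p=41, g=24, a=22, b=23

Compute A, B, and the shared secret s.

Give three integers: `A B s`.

A = 24^22 mod 41  (bits of 22 = 10110)
  bit 0 = 1: r = r^2 * 24 mod 41 = 1^2 * 24 = 1*24 = 24
  bit 1 = 0: r = r^2 mod 41 = 24^2 = 2
  bit 2 = 1: r = r^2 * 24 mod 41 = 2^2 * 24 = 4*24 = 14
  bit 3 = 1: r = r^2 * 24 mod 41 = 14^2 * 24 = 32*24 = 30
  bit 4 = 0: r = r^2 mod 41 = 30^2 = 39
  -> A = 39
B = 24^23 mod 41  (bits of 23 = 10111)
  bit 0 = 1: r = r^2 * 24 mod 41 = 1^2 * 24 = 1*24 = 24
  bit 1 = 0: r = r^2 mod 41 = 24^2 = 2
  bit 2 = 1: r = r^2 * 24 mod 41 = 2^2 * 24 = 4*24 = 14
  bit 3 = 1: r = r^2 * 24 mod 41 = 14^2 * 24 = 32*24 = 30
  bit 4 = 1: r = r^2 * 24 mod 41 = 30^2 * 24 = 39*24 = 34
  -> B = 34
s = B^a = 34^22 mod 41  (bits of 22 = 10110)
  bit 0 = 1: r = r^2 * 34 mod 41 = 1^2 * 34 = 1*34 = 34
  bit 1 = 0: r = r^2 mod 41 = 34^2 = 8
  bit 2 = 1: r = r^2 * 34 mod 41 = 8^2 * 34 = 23*34 = 3
  bit 3 = 1: r = r^2 * 34 mod 41 = 3^2 * 34 = 9*34 = 19
  bit 4 = 0: r = r^2 mod 41 = 19^2 = 33
  -> s = B^a = 33

Answer: 39 34 33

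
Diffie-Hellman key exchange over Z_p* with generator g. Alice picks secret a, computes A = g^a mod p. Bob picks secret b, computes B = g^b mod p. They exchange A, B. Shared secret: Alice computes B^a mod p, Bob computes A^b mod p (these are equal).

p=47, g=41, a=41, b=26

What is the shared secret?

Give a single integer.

A = 41^41 mod 47  (bits of 41 = 101001)
  bit 0 = 1: r = r^2 * 41 mod 47 = 1^2 * 41 = 1*41 = 41
  bit 1 = 0: r = r^2 mod 47 = 41^2 = 36
  bit 2 = 1: r = r^2 * 41 mod 47 = 36^2 * 41 = 27*41 = 26
  bit 3 = 0: r = r^2 mod 47 = 26^2 = 18
  bit 4 = 0: r = r^2 mod 47 = 18^2 = 42
  bit 5 = 1: r = r^2 * 41 mod 47 = 42^2 * 41 = 25*41 = 38
  -> A = 38
B = 41^26 mod 47  (bits of 26 = 11010)
  bit 0 = 1: r = r^2 * 41 mod 47 = 1^2 * 41 = 1*41 = 41
  bit 1 = 1: r = r^2 * 41 mod 47 = 41^2 * 41 = 36*41 = 19
  bit 2 = 0: r = r^2 mod 47 = 19^2 = 32
  bit 3 = 1: r = r^2 * 41 mod 47 = 32^2 * 41 = 37*41 = 13
  bit 4 = 0: r = r^2 mod 47 = 13^2 = 28
  -> B = 28
s = B^a = 28^41 mod 47  (bits of 41 = 101001)
  bit 0 = 1: r = r^2 * 28 mod 47 = 1^2 * 28 = 1*28 = 28
  bit 1 = 0: r = r^2 mod 47 = 28^2 = 32
  bit 2 = 1: r = r^2 * 28 mod 47 = 32^2 * 28 = 37*28 = 2
  bit 3 = 0: r = r^2 mod 47 = 2^2 = 4
  bit 4 = 0: r = r^2 mod 47 = 4^2 = 16
  bit 5 = 1: r = r^2 * 28 mod 47 = 16^2 * 28 = 21*28 = 24
  -> s = B^a = 24

Answer: 24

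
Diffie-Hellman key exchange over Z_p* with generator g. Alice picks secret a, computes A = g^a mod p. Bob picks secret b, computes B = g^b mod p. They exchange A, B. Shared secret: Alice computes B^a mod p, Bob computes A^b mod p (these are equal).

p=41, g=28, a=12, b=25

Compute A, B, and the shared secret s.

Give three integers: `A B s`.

Answer: 4 38 40

Derivation:
A = 28^12 mod 41  (bits of 12 = 1100)
  bit 0 = 1: r = r^2 * 28 mod 41 = 1^2 * 28 = 1*28 = 28
  bit 1 = 1: r = r^2 * 28 mod 41 = 28^2 * 28 = 5*28 = 17
  bit 2 = 0: r = r^2 mod 41 = 17^2 = 2
  bit 3 = 0: r = r^2 mod 41 = 2^2 = 4
  -> A = 4
B = 28^25 mod 41  (bits of 25 = 11001)
  bit 0 = 1: r = r^2 * 28 mod 41 = 1^2 * 28 = 1*28 = 28
  bit 1 = 1: r = r^2 * 28 mod 41 = 28^2 * 28 = 5*28 = 17
  bit 2 = 0: r = r^2 mod 41 = 17^2 = 2
  bit 3 = 0: r = r^2 mod 41 = 2^2 = 4
  bit 4 = 1: r = r^2 * 28 mod 41 = 4^2 * 28 = 16*28 = 38
  -> B = 38
s = B^a = 38^12 mod 41  (bits of 12 = 1100)
  bit 0 = 1: r = r^2 * 38 mod 41 = 1^2 * 38 = 1*38 = 38
  bit 1 = 1: r = r^2 * 38 mod 41 = 38^2 * 38 = 9*38 = 14
  bit 2 = 0: r = r^2 mod 41 = 14^2 = 32
  bit 3 = 0: r = r^2 mod 41 = 32^2 = 40
  -> s = B^a = 40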